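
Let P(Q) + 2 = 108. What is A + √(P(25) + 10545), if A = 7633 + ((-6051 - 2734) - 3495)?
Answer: -4647 + √10651 ≈ -4543.8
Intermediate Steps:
P(Q) = 106 (P(Q) = -2 + 108 = 106)
A = -4647 (A = 7633 + (-8785 - 3495) = 7633 - 12280 = -4647)
A + √(P(25) + 10545) = -4647 + √(106 + 10545) = -4647 + √10651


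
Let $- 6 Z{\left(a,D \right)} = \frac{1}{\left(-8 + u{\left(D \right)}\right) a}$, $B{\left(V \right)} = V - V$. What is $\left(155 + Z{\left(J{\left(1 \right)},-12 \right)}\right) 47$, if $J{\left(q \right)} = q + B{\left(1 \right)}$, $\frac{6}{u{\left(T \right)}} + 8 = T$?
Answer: $\frac{1814200}{249} \approx 7285.9$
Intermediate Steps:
$B{\left(V \right)} = 0$
$u{\left(T \right)} = \frac{6}{-8 + T}$
$J{\left(q \right)} = q$ ($J{\left(q \right)} = q + 0 = q$)
$Z{\left(a,D \right)} = - \frac{1}{6 a \left(-8 + \frac{6}{-8 + D}\right)}$ ($Z{\left(a,D \right)} = - \frac{\frac{1}{-8 + \frac{6}{-8 + D}} \frac{1}{a}}{6} = - \frac{\frac{1}{a} \frac{1}{-8 + \frac{6}{-8 + D}}}{6} = - \frac{1}{6 a \left(-8 + \frac{6}{-8 + D}\right)}$)
$\left(155 + Z{\left(J{\left(1 \right)},-12 \right)}\right) 47 = \left(155 + \frac{-8 - 12}{12 \cdot 1 \left(-35 + 4 \left(-12\right)\right)}\right) 47 = \left(155 + \frac{1}{12} \cdot 1 \frac{1}{-35 - 48} \left(-20\right)\right) 47 = \left(155 + \frac{1}{12} \cdot 1 \frac{1}{-83} \left(-20\right)\right) 47 = \left(155 + \frac{1}{12} \cdot 1 \left(- \frac{1}{83}\right) \left(-20\right)\right) 47 = \left(155 + \frac{5}{249}\right) 47 = \frac{38600}{249} \cdot 47 = \frac{1814200}{249}$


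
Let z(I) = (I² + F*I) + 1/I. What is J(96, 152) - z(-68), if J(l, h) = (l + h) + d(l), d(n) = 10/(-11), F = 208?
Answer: 7305795/748 ≈ 9767.1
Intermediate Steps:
d(n) = -10/11 (d(n) = 10*(-1/11) = -10/11)
J(l, h) = -10/11 + h + l (J(l, h) = (l + h) - 10/11 = (h + l) - 10/11 = -10/11 + h + l)
z(I) = 1/I + I² + 208*I (z(I) = (I² + 208*I) + 1/I = 1/I + I² + 208*I)
J(96, 152) - z(-68) = (-10/11 + 152 + 96) - (1 + (-68)²*(208 - 68))/(-68) = 2718/11 - (-1)*(1 + 4624*140)/68 = 2718/11 - (-1)*(1 + 647360)/68 = 2718/11 - (-1)*647361/68 = 2718/11 - 1*(-647361/68) = 2718/11 + 647361/68 = 7305795/748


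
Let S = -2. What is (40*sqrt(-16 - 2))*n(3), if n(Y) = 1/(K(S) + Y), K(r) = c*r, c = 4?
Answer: -24*I*sqrt(2) ≈ -33.941*I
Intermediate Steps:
K(r) = 4*r
n(Y) = 1/(-8 + Y) (n(Y) = 1/(4*(-2) + Y) = 1/(-8 + Y))
(40*sqrt(-16 - 2))*n(3) = (40*sqrt(-16 - 2))/(-8 + 3) = (40*sqrt(-18))/(-5) = (40*(3*I*sqrt(2)))*(-1/5) = (120*I*sqrt(2))*(-1/5) = -24*I*sqrt(2)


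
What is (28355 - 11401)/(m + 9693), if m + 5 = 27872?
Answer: 8477/18780 ≈ 0.45138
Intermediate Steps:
m = 27867 (m = -5 + 27872 = 27867)
(28355 - 11401)/(m + 9693) = (28355 - 11401)/(27867 + 9693) = 16954/37560 = 16954*(1/37560) = 8477/18780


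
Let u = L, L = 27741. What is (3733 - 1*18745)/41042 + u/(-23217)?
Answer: -247846621/158812019 ≈ -1.5606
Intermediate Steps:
u = 27741
(3733 - 1*18745)/41042 + u/(-23217) = (3733 - 1*18745)/41042 + 27741/(-23217) = (3733 - 18745)*(1/41042) + 27741*(-1/23217) = -15012*1/41042 - 9247/7739 = -7506/20521 - 9247/7739 = -247846621/158812019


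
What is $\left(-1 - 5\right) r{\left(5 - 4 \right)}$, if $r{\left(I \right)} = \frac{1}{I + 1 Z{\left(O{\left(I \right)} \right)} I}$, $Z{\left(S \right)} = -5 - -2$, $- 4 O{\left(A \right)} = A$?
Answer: $3$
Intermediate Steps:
$O{\left(A \right)} = - \frac{A}{4}$
$Z{\left(S \right)} = -3$ ($Z{\left(S \right)} = -5 + 2 = -3$)
$r{\left(I \right)} = - \frac{1}{2 I}$ ($r{\left(I \right)} = \frac{1}{I + 1 \left(-3\right) I} = \frac{1}{I - 3 I} = \frac{1}{\left(-2\right) I} = - \frac{1}{2 I}$)
$\left(-1 - 5\right) r{\left(5 - 4 \right)} = \left(-1 - 5\right) \left(- \frac{1}{2 \left(5 - 4\right)}\right) = - 6 \left(- \frac{1}{2 \left(5 - 4\right)}\right) = - 6 \left(- \frac{1}{2 \cdot 1}\right) = - 6 \left(\left(- \frac{1}{2}\right) 1\right) = \left(-6\right) \left(- \frac{1}{2}\right) = 3$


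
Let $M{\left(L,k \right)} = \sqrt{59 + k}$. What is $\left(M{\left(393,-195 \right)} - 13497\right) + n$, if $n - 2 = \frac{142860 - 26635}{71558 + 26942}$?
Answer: $- \frac{53165651}{3940} + 2 i \sqrt{34} \approx -13494.0 + 11.662 i$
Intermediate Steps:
$n = \frac{12529}{3940}$ ($n = 2 + \frac{142860 - 26635}{71558 + 26942} = 2 + \frac{116225}{98500} = 2 + 116225 \cdot \frac{1}{98500} = 2 + \frac{4649}{3940} = \frac{12529}{3940} \approx 3.18$)
$\left(M{\left(393,-195 \right)} - 13497\right) + n = \left(\sqrt{59 - 195} - 13497\right) + \frac{12529}{3940} = \left(\sqrt{-136} - 13497\right) + \frac{12529}{3940} = \left(2 i \sqrt{34} - 13497\right) + \frac{12529}{3940} = \left(-13497 + 2 i \sqrt{34}\right) + \frac{12529}{3940} = - \frac{53165651}{3940} + 2 i \sqrt{34}$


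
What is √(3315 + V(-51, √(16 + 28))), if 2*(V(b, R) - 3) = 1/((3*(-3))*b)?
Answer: 5*√12427374/306 ≈ 57.602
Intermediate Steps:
V(b, R) = 3 - 1/(18*b) (V(b, R) = 3 + 1/(2*(((3*(-3))*b))) = 3 + 1/(2*((-9*b))) = 3 + (-1/(9*b))/2 = 3 - 1/(18*b))
√(3315 + V(-51, √(16 + 28))) = √(3315 + (3 - 1/18/(-51))) = √(3315 + (3 - 1/18*(-1/51))) = √(3315 + (3 + 1/918)) = √(3315 + 2755/918) = √(3045925/918) = 5*√12427374/306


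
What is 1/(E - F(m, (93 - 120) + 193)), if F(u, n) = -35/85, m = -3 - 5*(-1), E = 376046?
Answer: 17/6392789 ≈ 2.6592e-6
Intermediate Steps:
m = 2 (m = -3 + 5 = 2)
F(u, n) = -7/17 (F(u, n) = -35*1/85 = -7/17)
1/(E - F(m, (93 - 120) + 193)) = 1/(376046 - 1*(-7/17)) = 1/(376046 + 7/17) = 1/(6392789/17) = 17/6392789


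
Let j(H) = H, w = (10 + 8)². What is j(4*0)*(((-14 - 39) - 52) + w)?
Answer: 0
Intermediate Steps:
w = 324 (w = 18² = 324)
j(4*0)*(((-14 - 39) - 52) + w) = (4*0)*(((-14 - 39) - 52) + 324) = 0*((-53 - 52) + 324) = 0*(-105 + 324) = 0*219 = 0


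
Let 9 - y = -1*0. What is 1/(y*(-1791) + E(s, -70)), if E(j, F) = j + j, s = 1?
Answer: -1/16117 ≈ -6.2046e-5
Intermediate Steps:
E(j, F) = 2*j
y = 9 (y = 9 - (-1)*0 = 9 - 1*0 = 9 + 0 = 9)
1/(y*(-1791) + E(s, -70)) = 1/(9*(-1791) + 2*1) = 1/(-16119 + 2) = 1/(-16117) = -1/16117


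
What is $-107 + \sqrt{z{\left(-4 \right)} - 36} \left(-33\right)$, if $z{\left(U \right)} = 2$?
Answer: $-107 - 33 i \sqrt{34} \approx -107.0 - 192.42 i$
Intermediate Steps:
$-107 + \sqrt{z{\left(-4 \right)} - 36} \left(-33\right) = -107 + \sqrt{2 - 36} \left(-33\right) = -107 + \sqrt{-34} \left(-33\right) = -107 + i \sqrt{34} \left(-33\right) = -107 - 33 i \sqrt{34}$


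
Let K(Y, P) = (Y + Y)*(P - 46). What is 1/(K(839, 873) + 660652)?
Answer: 1/2048358 ≈ 4.8820e-7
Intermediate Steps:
K(Y, P) = 2*Y*(-46 + P) (K(Y, P) = (2*Y)*(-46 + P) = 2*Y*(-46 + P))
1/(K(839, 873) + 660652) = 1/(2*839*(-46 + 873) + 660652) = 1/(2*839*827 + 660652) = 1/(1387706 + 660652) = 1/2048358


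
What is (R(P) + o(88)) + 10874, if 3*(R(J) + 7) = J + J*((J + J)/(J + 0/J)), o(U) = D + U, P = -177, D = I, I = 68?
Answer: 10846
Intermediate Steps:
D = 68
o(U) = 68 + U
R(J) = -7 + J (R(J) = -7 + (J + J*((J + J)/(J + 0/J)))/3 = -7 + (J + J*((2*J)/(J + 0)))/3 = -7 + (J + J*((2*J)/J))/3 = -7 + (J + J*2)/3 = -7 + (J + 2*J)/3 = -7 + (3*J)/3 = -7 + J)
(R(P) + o(88)) + 10874 = ((-7 - 177) + (68 + 88)) + 10874 = (-184 + 156) + 10874 = -28 + 10874 = 10846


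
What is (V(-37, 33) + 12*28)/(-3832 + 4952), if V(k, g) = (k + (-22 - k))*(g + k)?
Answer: 53/140 ≈ 0.37857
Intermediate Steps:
V(k, g) = -22*g - 22*k (V(k, g) = -22*(g + k) = -22*g - 22*k)
(V(-37, 33) + 12*28)/(-3832 + 4952) = ((-22*33 - 22*(-37)) + 12*28)/(-3832 + 4952) = ((-726 + 814) + 336)/1120 = (88 + 336)*(1/1120) = 424*(1/1120) = 53/140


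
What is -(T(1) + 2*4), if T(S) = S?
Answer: -9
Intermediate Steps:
-(T(1) + 2*4) = -(1 + 2*4) = -(1 + 8) = -1*9 = -9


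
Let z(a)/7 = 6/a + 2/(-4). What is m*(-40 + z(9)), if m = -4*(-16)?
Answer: -7456/3 ≈ -2485.3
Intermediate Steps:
z(a) = -7/2 + 42/a (z(a) = 7*(6/a + 2/(-4)) = 7*(6/a + 2*(-¼)) = 7*(6/a - ½) = 7*(-½ + 6/a) = -7/2 + 42/a)
m = 64
m*(-40 + z(9)) = 64*(-40 + (-7/2 + 42/9)) = 64*(-40 + (-7/2 + 42*(⅑))) = 64*(-40 + (-7/2 + 14/3)) = 64*(-40 + 7/6) = 64*(-233/6) = -7456/3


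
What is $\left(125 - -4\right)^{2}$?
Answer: $16641$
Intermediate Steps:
$\left(125 - -4\right)^{2} = \left(125 + \left(-23 + 27\right)\right)^{2} = \left(125 + 4\right)^{2} = 129^{2} = 16641$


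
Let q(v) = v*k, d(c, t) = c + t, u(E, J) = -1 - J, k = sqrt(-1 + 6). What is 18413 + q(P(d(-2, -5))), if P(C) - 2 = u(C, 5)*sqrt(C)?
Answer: 18413 + 2*sqrt(5) - 6*I*sqrt(35) ≈ 18417.0 - 35.496*I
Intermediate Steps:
k = sqrt(5) ≈ 2.2361
P(C) = 2 - 6*sqrt(C) (P(C) = 2 + (-1 - 1*5)*sqrt(C) = 2 + (-1 - 5)*sqrt(C) = 2 - 6*sqrt(C))
q(v) = v*sqrt(5)
18413 + q(P(d(-2, -5))) = 18413 + (2 - 6*sqrt(-2 - 5))*sqrt(5) = 18413 + (2 - 6*I*sqrt(7))*sqrt(5) = 18413 + sqrt(5)*(2 - 6*I*sqrt(7))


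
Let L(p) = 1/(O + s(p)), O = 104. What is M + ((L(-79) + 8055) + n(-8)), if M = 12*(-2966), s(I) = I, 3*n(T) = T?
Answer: -2065472/75 ≈ -27540.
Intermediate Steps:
n(T) = T/3
L(p) = 1/(104 + p)
M = -35592
M + ((L(-79) + 8055) + n(-8)) = -35592 + ((1/(104 - 79) + 8055) + (1/3)*(-8)) = -35592 + ((1/25 + 8055) - 8/3) = -35592 + (201376/25 - 8/3) = -35592 + 603928/75 = -2065472/75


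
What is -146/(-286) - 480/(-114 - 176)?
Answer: 8981/4147 ≈ 2.1657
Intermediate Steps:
-146/(-286) - 480/(-114 - 176) = -146*(-1/286) - 480/(-290) = 73/143 - 480*(-1/290) = 73/143 + 48/29 = 8981/4147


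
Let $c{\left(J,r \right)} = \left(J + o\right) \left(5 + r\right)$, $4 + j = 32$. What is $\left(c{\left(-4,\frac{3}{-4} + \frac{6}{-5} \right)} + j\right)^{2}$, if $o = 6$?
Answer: $\frac{116281}{100} \approx 1162.8$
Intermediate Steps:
$j = 28$ ($j = -4 + 32 = 28$)
$c{\left(J,r \right)} = \left(5 + r\right) \left(6 + J\right)$ ($c{\left(J,r \right)} = \left(J + 6\right) \left(5 + r\right) = \left(6 + J\right) \left(5 + r\right) = \left(5 + r\right) \left(6 + J\right)$)
$\left(c{\left(-4,\frac{3}{-4} + \frac{6}{-5} \right)} + j\right)^{2} = \left(\left(30 + 5 \left(-4\right) + 6 \left(\frac{3}{-4} + \frac{6}{-5}\right) - 4 \left(\frac{3}{-4} + \frac{6}{-5}\right)\right) + 28\right)^{2} = \left(\left(30 - 20 + 6 \left(3 \left(- \frac{1}{4}\right) + 6 \left(- \frac{1}{5}\right)\right) - 4 \left(3 \left(- \frac{1}{4}\right) + 6 \left(- \frac{1}{5}\right)\right)\right) + 28\right)^{2} = \left(\left(30 - 20 + 6 \left(- \frac{3}{4} - \frac{6}{5}\right) - 4 \left(- \frac{3}{4} - \frac{6}{5}\right)\right) + 28\right)^{2} = \left(\left(30 - 20 + 6 \left(- \frac{39}{20}\right) - - \frac{39}{5}\right) + 28\right)^{2} = \left(\left(30 - 20 - \frac{117}{10} + \frac{39}{5}\right) + 28\right)^{2} = \left(\frac{61}{10} + 28\right)^{2} = \left(\frac{341}{10}\right)^{2} = \frac{116281}{100}$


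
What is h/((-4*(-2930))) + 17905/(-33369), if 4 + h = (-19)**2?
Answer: -197933867/391084680 ≈ -0.50611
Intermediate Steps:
h = 357 (h = -4 + (-19)**2 = -4 + 361 = 357)
h/((-4*(-2930))) + 17905/(-33369) = 357/((-4*(-2930))) + 17905/(-33369) = 357/11720 + 17905*(-1/33369) = 357*(1/11720) - 17905/33369 = 357/11720 - 17905/33369 = -197933867/391084680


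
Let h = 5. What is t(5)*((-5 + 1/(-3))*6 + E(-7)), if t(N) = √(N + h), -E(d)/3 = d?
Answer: -11*√10 ≈ -34.785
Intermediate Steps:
E(d) = -3*d
t(N) = √(5 + N) (t(N) = √(N + 5) = √(5 + N))
t(5)*((-5 + 1/(-3))*6 + E(-7)) = √(5 + 5)*((-5 + 1/(-3))*6 - 3*(-7)) = √10*((-5 - ⅓)*6 + 21) = √10*(-16/3*6 + 21) = √10*(-32 + 21) = √10*(-11) = -11*√10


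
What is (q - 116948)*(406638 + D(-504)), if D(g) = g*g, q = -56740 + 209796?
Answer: 23854894632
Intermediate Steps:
q = 153056
D(g) = g**2
(q - 116948)*(406638 + D(-504)) = (153056 - 116948)*(406638 + (-504)**2) = 36108*(406638 + 254016) = 36108*660654 = 23854894632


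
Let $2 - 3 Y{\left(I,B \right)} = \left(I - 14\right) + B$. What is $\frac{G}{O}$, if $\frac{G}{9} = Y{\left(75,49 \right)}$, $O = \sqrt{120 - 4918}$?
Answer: $\frac{162 i \sqrt{4798}}{2399} \approx 4.6775 i$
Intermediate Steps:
$Y{\left(I,B \right)} = \frac{16}{3} - \frac{B}{3} - \frac{I}{3}$ ($Y{\left(I,B \right)} = \frac{2}{3} - \frac{\left(I - 14\right) + B}{3} = \frac{2}{3} - \frac{\left(-14 + I\right) + B}{3} = \frac{2}{3} - \frac{-14 + B + I}{3} = \frac{2}{3} - \left(- \frac{14}{3} + \frac{B}{3} + \frac{I}{3}\right) = \frac{16}{3} - \frac{B}{3} - \frac{I}{3}$)
$O = i \sqrt{4798}$ ($O = \sqrt{-4798} = i \sqrt{4798} \approx 69.268 i$)
$G = -324$ ($G = 9 \left(\frac{16}{3} - \frac{49}{3} - 25\right) = 9 \left(-36\right) = -324$)
$\frac{G}{O} = - \frac{324}{i \sqrt{4798}} = - 324 \left(- \frac{i \sqrt{4798}}{4798}\right) = \frac{162 i \sqrt{4798}}{2399}$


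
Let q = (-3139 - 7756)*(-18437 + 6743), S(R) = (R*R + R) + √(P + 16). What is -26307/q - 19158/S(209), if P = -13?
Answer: -11908826109332931/27269613063728290 + 6386*√3/642110699 ≈ -0.43669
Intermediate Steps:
S(R) = R + √3 + R² (S(R) = (R*R + R) + √(-13 + 16) = (R² + R) + √3 = (R + R²) + √3 = R + √3 + R²)
q = 127406130 (q = -10895*(-11694) = 127406130)
-26307/q - 19158/S(209) = -26307/127406130 - 19158/(209 + √3 + 209²) = -26307*1/127406130 - 19158/(209 + √3 + 43681) = -8769/42468710 - 19158/(43890 + √3)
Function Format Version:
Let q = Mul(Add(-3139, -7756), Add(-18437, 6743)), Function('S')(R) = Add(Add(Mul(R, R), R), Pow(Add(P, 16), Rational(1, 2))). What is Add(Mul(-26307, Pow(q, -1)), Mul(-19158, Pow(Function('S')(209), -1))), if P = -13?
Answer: Add(Rational(-11908826109332931, 27269613063728290), Mul(Rational(6386, 642110699), Pow(3, Rational(1, 2)))) ≈ -0.43669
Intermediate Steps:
Function('S')(R) = Add(R, Pow(3, Rational(1, 2)), Pow(R, 2)) (Function('S')(R) = Add(Add(Mul(R, R), R), Pow(Add(-13, 16), Rational(1, 2))) = Add(Add(Pow(R, 2), R), Pow(3, Rational(1, 2))) = Add(Add(R, Pow(R, 2)), Pow(3, Rational(1, 2))) = Add(R, Pow(3, Rational(1, 2)), Pow(R, 2)))
q = 127406130 (q = Mul(-10895, -11694) = 127406130)
Add(Mul(-26307, Pow(q, -1)), Mul(-19158, Pow(Function('S')(209), -1))) = Add(Mul(-26307, Pow(127406130, -1)), Mul(-19158, Pow(Add(209, Pow(3, Rational(1, 2)), Pow(209, 2)), -1))) = Add(Mul(-26307, Rational(1, 127406130)), Mul(-19158, Pow(Add(209, Pow(3, Rational(1, 2)), 43681), -1))) = Add(Rational(-8769, 42468710), Mul(-19158, Pow(Add(43890, Pow(3, Rational(1, 2))), -1)))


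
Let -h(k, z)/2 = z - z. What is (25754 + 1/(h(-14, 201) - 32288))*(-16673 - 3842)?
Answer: -17059148772765/32288 ≈ -5.2834e+8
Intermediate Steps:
h(k, z) = 0 (h(k, z) = -2*(z - z) = -2*0 = 0)
(25754 + 1/(h(-14, 201) - 32288))*(-16673 - 3842) = (25754 + 1/(0 - 32288))*(-16673 - 3842) = (25754 + 1/(-32288))*(-20515) = (25754 - 1/32288)*(-20515) = (831545151/32288)*(-20515) = -17059148772765/32288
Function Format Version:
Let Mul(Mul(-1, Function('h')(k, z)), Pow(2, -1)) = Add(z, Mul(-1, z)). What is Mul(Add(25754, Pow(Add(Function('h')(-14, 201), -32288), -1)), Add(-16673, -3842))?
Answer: Rational(-17059148772765, 32288) ≈ -5.2834e+8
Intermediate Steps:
Function('h')(k, z) = 0 (Function('h')(k, z) = Mul(-2, Add(z, Mul(-1, z))) = Mul(-2, 0) = 0)
Mul(Add(25754, Pow(Add(Function('h')(-14, 201), -32288), -1)), Add(-16673, -3842)) = Mul(Add(25754, Pow(Add(0, -32288), -1)), Add(-16673, -3842)) = Mul(Add(25754, Pow(-32288, -1)), -20515) = Mul(Add(25754, Rational(-1, 32288)), -20515) = Mul(Rational(831545151, 32288), -20515) = Rational(-17059148772765, 32288)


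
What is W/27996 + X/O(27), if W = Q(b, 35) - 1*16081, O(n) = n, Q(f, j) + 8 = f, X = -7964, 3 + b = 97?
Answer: -74464003/251964 ≈ -295.53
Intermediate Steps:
b = 94 (b = -3 + 97 = 94)
Q(f, j) = -8 + f
W = -15995 (W = (-8 + 94) - 1*16081 = 86 - 16081 = -15995)
W/27996 + X/O(27) = -15995/27996 - 7964/27 = -74464003/251964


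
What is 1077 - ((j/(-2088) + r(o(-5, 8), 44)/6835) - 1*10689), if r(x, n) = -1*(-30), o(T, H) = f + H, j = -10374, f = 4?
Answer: 5594908825/475716 ≈ 11761.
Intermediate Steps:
o(T, H) = 4 + H
r(x, n) = 30
1077 - ((j/(-2088) + r(o(-5, 8), 44)/6835) - 1*10689) = 1077 - ((-10374/(-2088) + 30/6835) - 1*10689) = 1077 - ((-10374*(-1/2088) + 30*(1/6835)) - 10689) = 1077 - ((1729/348 + 6/1367) - 10689) = 1077 - (2365631/475716 - 10689) = 1077 - 1*(-5082562693/475716) = 1077 + 5082562693/475716 = 5594908825/475716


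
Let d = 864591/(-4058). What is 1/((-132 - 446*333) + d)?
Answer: -4058/604086291 ≈ -6.7176e-6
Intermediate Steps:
d = -864591/4058 (d = 864591*(-1/4058) = -864591/4058 ≈ -213.06)
1/((-132 - 446*333) + d) = 1/((-132 - 446*333) - 864591/4058) = 1/((-132 - 148518) - 864591/4058) = 1/(-148650 - 864591/4058) = 1/(-604086291/4058) = -4058/604086291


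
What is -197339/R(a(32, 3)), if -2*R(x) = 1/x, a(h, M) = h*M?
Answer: 37889088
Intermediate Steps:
a(h, M) = M*h
R(x) = -1/(2*x)
-197339/R(a(32, 3)) = -197339/((-1/(2*(3*32)))) = -197339/((-½/96)) = -197339/((-½*1/96)) = -197339/(-1/192) = -197339*(-192) = 37889088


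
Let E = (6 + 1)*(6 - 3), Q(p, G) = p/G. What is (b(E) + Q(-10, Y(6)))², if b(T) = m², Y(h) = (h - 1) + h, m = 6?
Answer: 148996/121 ≈ 1231.4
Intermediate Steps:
Y(h) = -1 + 2*h (Y(h) = (-1 + h) + h = -1 + 2*h)
E = 21 (E = 7*3 = 21)
b(T) = 36 (b(T) = 6² = 36)
(b(E) + Q(-10, Y(6)))² = (36 - 10/(-1 + 2*6))² = (36 - 10/(-1 + 12))² = (36 - 10/11)² = (386/11)² = 148996/121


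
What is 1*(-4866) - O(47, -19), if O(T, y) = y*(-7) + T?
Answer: -5046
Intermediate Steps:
O(T, y) = T - 7*y (O(T, y) = -7*y + T = T - 7*y)
1*(-4866) - O(47, -19) = 1*(-4866) - (47 - 7*(-19)) = -4866 - (47 + 133) = -4866 - 1*180 = -4866 - 180 = -5046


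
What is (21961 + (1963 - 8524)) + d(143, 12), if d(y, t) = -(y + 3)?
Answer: 15254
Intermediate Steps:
d(y, t) = -3 - y (d(y, t) = -(3 + y) = -3 - y)
(21961 + (1963 - 8524)) + d(143, 12) = (21961 + (1963 - 8524)) + (-3 - 1*143) = (21961 - 6561) + (-3 - 143) = 15400 - 146 = 15254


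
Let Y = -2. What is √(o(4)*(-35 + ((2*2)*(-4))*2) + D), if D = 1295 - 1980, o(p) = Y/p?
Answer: I*√2606/2 ≈ 25.525*I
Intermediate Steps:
o(p) = -2/p
D = -685
√(o(4)*(-35 + ((2*2)*(-4))*2) + D) = √((-2/4)*(-35 + ((2*2)*(-4))*2) - 685) = √((-2*¼)*(-35 + (4*(-4))*2) - 685) = √(-(-35 - 16*2)/2 - 685) = √(-(-35 - 32)/2 - 685) = √(-½*(-67) - 685) = √(67/2 - 685) = √(-1303/2) = I*√2606/2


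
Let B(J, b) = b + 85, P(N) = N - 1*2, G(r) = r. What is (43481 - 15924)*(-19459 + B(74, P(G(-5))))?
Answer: -534082217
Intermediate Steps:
P(N) = -2 + N (P(N) = N - 2 = -2 + N)
B(J, b) = 85 + b
(43481 - 15924)*(-19459 + B(74, P(G(-5)))) = (43481 - 15924)*(-19459 + (85 + (-2 - 5))) = 27557*(-19459 + (85 - 7)) = 27557*(-19459 + 78) = 27557*(-19381) = -534082217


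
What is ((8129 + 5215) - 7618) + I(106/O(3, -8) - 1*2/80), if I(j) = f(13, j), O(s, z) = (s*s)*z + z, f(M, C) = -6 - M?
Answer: 5707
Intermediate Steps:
O(s, z) = z + z*s² (O(s, z) = s²*z + z = z*s² + z = z + z*s²)
I(j) = -19 (I(j) = -6 - 1*13 = -6 - 13 = -19)
((8129 + 5215) - 7618) + I(106/O(3, -8) - 1*2/80) = ((8129 + 5215) - 7618) - 19 = (13344 - 7618) - 19 = 5726 - 19 = 5707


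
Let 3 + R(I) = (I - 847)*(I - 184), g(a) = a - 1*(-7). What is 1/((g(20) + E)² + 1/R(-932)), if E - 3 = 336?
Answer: 1985361/265951018117 ≈ 7.4651e-6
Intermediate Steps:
g(a) = 7 + a (g(a) = a + 7 = 7 + a)
R(I) = -3 + (-847 + I)*(-184 + I) (R(I) = -3 + (I - 847)*(I - 184) = -3 + (-847 + I)*(-184 + I))
E = 339 (E = 3 + 336 = 339)
1/((g(20) + E)² + 1/R(-932)) = 1/(((7 + 20) + 339)² + 1/(155845 + (-932)² - 1031*(-932))) = 1/((27 + 339)² + 1/(155845 + 868624 + 960892)) = 1/(366² + 1/1985361) = 1/(133956 + 1/1985361) = 1/(265951018117/1985361) = 1985361/265951018117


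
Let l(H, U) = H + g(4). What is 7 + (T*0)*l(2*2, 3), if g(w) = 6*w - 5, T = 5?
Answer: 7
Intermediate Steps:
g(w) = -5 + 6*w
l(H, U) = 19 + H (l(H, U) = H + (-5 + 6*4) = H + (-5 + 24) = H + 19 = 19 + H)
7 + (T*0)*l(2*2, 3) = 7 + (5*0)*(19 + 2*2) = 7 + 0*(19 + 4) = 7 + 0*23 = 7 + 0 = 7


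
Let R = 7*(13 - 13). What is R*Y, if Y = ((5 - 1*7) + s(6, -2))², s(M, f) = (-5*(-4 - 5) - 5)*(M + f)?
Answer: 0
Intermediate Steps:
s(M, f) = 40*M + 40*f (s(M, f) = (-5*(-9) - 5)*(M + f) = (45 - 5)*(M + f) = 40*(M + f) = 40*M + 40*f)
Y = 24964 (Y = ((5 - 1*7) + (40*6 + 40*(-2)))² = ((5 - 7) + (240 - 80))² = (-2 + 160)² = 158² = 24964)
R = 0 (R = 7*0 = 0)
R*Y = 0*24964 = 0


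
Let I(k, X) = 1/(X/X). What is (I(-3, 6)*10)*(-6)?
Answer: -60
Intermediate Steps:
I(k, X) = 1 (I(k, X) = 1/1 = 1)
(I(-3, 6)*10)*(-6) = (1*10)*(-6) = 10*(-6) = -60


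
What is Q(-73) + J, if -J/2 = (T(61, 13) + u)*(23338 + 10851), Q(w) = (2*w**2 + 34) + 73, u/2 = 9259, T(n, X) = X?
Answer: -1267101953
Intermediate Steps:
u = 18518 (u = 2*9259 = 18518)
Q(w) = 107 + 2*w**2 (Q(w) = (34 + 2*w**2) + 73 = 107 + 2*w**2)
J = -1267112718 (J = -2*(13 + 18518)*(23338 + 10851) = -37062*34189 = -2*633556359 = -1267112718)
Q(-73) + J = (107 + 2*(-73)**2) - 1267112718 = (107 + 2*5329) - 1267112718 = (107 + 10658) - 1267112718 = 10765 - 1267112718 = -1267101953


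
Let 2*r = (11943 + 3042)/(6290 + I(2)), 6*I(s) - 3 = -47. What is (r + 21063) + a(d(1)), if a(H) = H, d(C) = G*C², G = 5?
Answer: 794224283/37696 ≈ 21069.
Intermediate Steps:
I(s) = -22/3 (I(s) = ½ + (⅙)*(-47) = ½ - 47/6 = -22/3)
d(C) = 5*C²
r = 44955/37696 (r = ((11943 + 3042)/(6290 - 22/3))/2 = (14985/(18848/3))/2 = (14985*(3/18848))/2 = (½)*(44955/18848) = 44955/37696 ≈ 1.1926)
(r + 21063) + a(d(1)) = (44955/37696 + 21063) + 5*1² = 794035803/37696 + 5*1 = 794035803/37696 + 5 = 794224283/37696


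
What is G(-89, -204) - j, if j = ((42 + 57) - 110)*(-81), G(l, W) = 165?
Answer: -726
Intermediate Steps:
j = 891 (j = (99 - 110)*(-81) = -11*(-81) = 891)
G(-89, -204) - j = 165 - 1*891 = 165 - 891 = -726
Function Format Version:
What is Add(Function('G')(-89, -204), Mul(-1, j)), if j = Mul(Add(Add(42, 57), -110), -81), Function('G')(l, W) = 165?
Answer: -726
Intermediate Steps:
j = 891 (j = Mul(Add(99, -110), -81) = Mul(-11, -81) = 891)
Add(Function('G')(-89, -204), Mul(-1, j)) = Add(165, Mul(-1, 891)) = Add(165, -891) = -726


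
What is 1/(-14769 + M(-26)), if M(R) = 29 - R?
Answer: -1/14714 ≈ -6.7962e-5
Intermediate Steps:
1/(-14769 + M(-26)) = 1/(-14769 + (29 - 1*(-26))) = 1/(-14769 + (29 + 26)) = 1/(-14769 + 55) = 1/(-14714) = -1/14714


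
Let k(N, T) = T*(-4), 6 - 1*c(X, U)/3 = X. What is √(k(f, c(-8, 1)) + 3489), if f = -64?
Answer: 9*√41 ≈ 57.628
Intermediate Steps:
c(X, U) = 18 - 3*X
k(N, T) = -4*T
√(k(f, c(-8, 1)) + 3489) = √(-4*(18 - 3*(-8)) + 3489) = √(-4*(18 + 24) + 3489) = √(-4*42 + 3489) = √(-168 + 3489) = √3321 = 9*√41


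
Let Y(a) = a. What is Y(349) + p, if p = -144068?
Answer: -143719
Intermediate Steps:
Y(349) + p = 349 - 144068 = -143719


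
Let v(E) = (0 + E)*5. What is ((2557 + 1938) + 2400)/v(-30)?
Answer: -1379/30 ≈ -45.967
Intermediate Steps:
v(E) = 5*E (v(E) = E*5 = 5*E)
((2557 + 1938) + 2400)/v(-30) = ((2557 + 1938) + 2400)/((5*(-30))) = (4495 + 2400)/(-150) = 6895*(-1/150) = -1379/30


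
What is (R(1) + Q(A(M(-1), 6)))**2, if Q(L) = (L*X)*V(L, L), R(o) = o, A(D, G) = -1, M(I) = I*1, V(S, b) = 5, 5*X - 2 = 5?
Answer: 36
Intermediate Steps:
X = 7/5 (X = 2/5 + (1/5)*5 = 2/5 + 1 = 7/5 ≈ 1.4000)
M(I) = I
Q(L) = 7*L (Q(L) = (L*(7/5))*5 = (7*L/5)*5 = 7*L)
(R(1) + Q(A(M(-1), 6)))**2 = (1 + 7*(-1))**2 = (1 - 7)**2 = (-6)**2 = 36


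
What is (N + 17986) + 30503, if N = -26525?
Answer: 21964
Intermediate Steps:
(N + 17986) + 30503 = (-26525 + 17986) + 30503 = -8539 + 30503 = 21964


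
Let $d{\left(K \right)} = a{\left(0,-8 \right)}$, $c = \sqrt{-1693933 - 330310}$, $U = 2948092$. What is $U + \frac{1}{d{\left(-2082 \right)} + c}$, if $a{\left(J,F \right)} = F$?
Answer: $\frac{5967843272236}{2024307} - \frac{i \sqrt{2024243}}{2024307} \approx 2.9481 \cdot 10^{6} - 0.00070284 i$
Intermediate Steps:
$c = i \sqrt{2024243}$ ($c = \sqrt{-2024243} = i \sqrt{2024243} \approx 1422.8 i$)
$d{\left(K \right)} = -8$
$U + \frac{1}{d{\left(-2082 \right)} + c} = 2948092 + \frac{1}{-8 + i \sqrt{2024243}}$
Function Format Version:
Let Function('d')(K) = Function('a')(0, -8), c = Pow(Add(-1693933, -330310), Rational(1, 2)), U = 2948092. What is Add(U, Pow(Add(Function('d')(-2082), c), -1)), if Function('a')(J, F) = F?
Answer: Add(Rational(5967843272236, 2024307), Mul(Rational(-1, 2024307), I, Pow(2024243, Rational(1, 2)))) ≈ Add(2.9481e+6, Mul(-0.00070284, I))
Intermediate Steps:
c = Mul(I, Pow(2024243, Rational(1, 2))) (c = Pow(-2024243, Rational(1, 2)) = Mul(I, Pow(2024243, Rational(1, 2))) ≈ Mul(1422.8, I))
Function('d')(K) = -8
Add(U, Pow(Add(Function('d')(-2082), c), -1)) = Add(2948092, Pow(Add(-8, Mul(I, Pow(2024243, Rational(1, 2)))), -1))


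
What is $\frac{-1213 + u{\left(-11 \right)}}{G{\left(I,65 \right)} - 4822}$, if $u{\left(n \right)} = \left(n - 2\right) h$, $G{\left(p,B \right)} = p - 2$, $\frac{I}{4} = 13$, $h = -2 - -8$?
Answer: $\frac{1291}{4772} \approx 0.27054$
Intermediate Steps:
$h = 6$ ($h = -2 + 8 = 6$)
$I = 52$ ($I = 4 \cdot 13 = 52$)
$G{\left(p,B \right)} = -2 + p$ ($G{\left(p,B \right)} = p - 2 = -2 + p$)
$u{\left(n \right)} = -12 + 6 n$ ($u{\left(n \right)} = \left(n - 2\right) 6 = \left(-2 + n\right) 6 = -12 + 6 n$)
$\frac{-1213 + u{\left(-11 \right)}}{G{\left(I,65 \right)} - 4822} = \frac{-1213 + \left(-12 + 6 \left(-11\right)\right)}{\left(-2 + 52\right) - 4822} = \frac{-1213 - 78}{50 - 4822} = \frac{-1213 - 78}{-4772} = \left(-1291\right) \left(- \frac{1}{4772}\right) = \frac{1291}{4772}$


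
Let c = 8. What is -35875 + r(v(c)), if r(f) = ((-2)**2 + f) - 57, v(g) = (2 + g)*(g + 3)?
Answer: -35818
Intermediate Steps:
v(g) = (2 + g)*(3 + g)
r(f) = -53 + f (r(f) = (4 + f) - 57 = -53 + f)
-35875 + r(v(c)) = -35875 + (-53 + (6 + 8**2 + 5*8)) = -35875 + (-53 + (6 + 64 + 40)) = -35875 + (-53 + 110) = -35875 + 57 = -35818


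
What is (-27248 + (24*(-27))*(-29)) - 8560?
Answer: -17016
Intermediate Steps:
(-27248 + (24*(-27))*(-29)) - 8560 = (-27248 - 648*(-29)) - 8560 = (-27248 + 18792) - 8560 = -8456 - 8560 = -17016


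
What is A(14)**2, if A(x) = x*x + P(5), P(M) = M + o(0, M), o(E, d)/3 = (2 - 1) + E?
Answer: 41616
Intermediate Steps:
o(E, d) = 3 + 3*E (o(E, d) = 3*((2 - 1) + E) = 3*(1 + E) = 3 + 3*E)
P(M) = 3 + M (P(M) = M + (3 + 3*0) = M + (3 + 0) = M + 3 = 3 + M)
A(x) = 8 + x**2 (A(x) = x*x + (3 + 5) = x**2 + 8 = 8 + x**2)
A(14)**2 = (8 + 14**2)**2 = (8 + 196)**2 = 204**2 = 41616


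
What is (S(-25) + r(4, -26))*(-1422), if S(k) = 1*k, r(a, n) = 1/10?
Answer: 177039/5 ≈ 35408.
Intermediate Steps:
r(a, n) = ⅒
S(k) = k
(S(-25) + r(4, -26))*(-1422) = (-25 + ⅒)*(-1422) = -249/10*(-1422) = 177039/5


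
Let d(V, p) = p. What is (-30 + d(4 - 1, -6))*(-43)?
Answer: 1548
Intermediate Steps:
(-30 + d(4 - 1, -6))*(-43) = (-30 - 6)*(-43) = -36*(-43) = 1548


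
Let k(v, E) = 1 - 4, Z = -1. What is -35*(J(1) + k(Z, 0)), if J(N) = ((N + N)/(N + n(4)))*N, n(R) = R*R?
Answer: 1715/17 ≈ 100.88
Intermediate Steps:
n(R) = R²
k(v, E) = -3
J(N) = 2*N²/(16 + N) (J(N) = ((N + N)/(N + 4²))*N = ((2*N)/(N + 16))*N = ((2*N)/(16 + N))*N = (2*N/(16 + N))*N = 2*N²/(16 + N))
-35*(J(1) + k(Z, 0)) = -35*(2*1²/(16 + 1) - 3) = -35*(2*1/17 - 3) = -35*(2*1*(1/17) - 3) = -35*(2/17 - 3) = -35*(-49/17) = 1715/17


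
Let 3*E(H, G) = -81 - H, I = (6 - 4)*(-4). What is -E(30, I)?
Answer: 37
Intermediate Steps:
I = -8 (I = 2*(-4) = -8)
E(H, G) = -27 - H/3 (E(H, G) = (-81 - H)/3 = -27 - H/3)
-E(30, I) = -(-27 - ⅓*30) = -(-27 - 10) = -1*(-37) = 37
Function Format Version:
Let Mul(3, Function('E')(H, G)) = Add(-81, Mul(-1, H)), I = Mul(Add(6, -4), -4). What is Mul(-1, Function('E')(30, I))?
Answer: 37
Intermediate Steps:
I = -8 (I = Mul(2, -4) = -8)
Function('E')(H, G) = Add(-27, Mul(Rational(-1, 3), H)) (Function('E')(H, G) = Mul(Rational(1, 3), Add(-81, Mul(-1, H))) = Add(-27, Mul(Rational(-1, 3), H)))
Mul(-1, Function('E')(30, I)) = Mul(-1, Add(-27, Mul(Rational(-1, 3), 30))) = Mul(-1, Add(-27, -10)) = Mul(-1, -37) = 37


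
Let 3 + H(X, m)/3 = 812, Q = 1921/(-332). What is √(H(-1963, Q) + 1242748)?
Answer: 5*√49807 ≈ 1115.9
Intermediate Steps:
Q = -1921/332 (Q = 1921*(-1/332) = -1921/332 ≈ -5.7861)
H(X, m) = 2427 (H(X, m) = -9 + 3*812 = -9 + 2436 = 2427)
√(H(-1963, Q) + 1242748) = √(2427 + 1242748) = √1245175 = 5*√49807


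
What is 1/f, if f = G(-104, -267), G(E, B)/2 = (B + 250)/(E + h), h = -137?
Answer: 241/34 ≈ 7.0882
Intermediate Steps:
G(E, B) = 2*(250 + B)/(-137 + E) (G(E, B) = 2*((B + 250)/(E - 137)) = 2*((250 + B)/(-137 + E)) = 2*(250 + B)/(-137 + E))
f = 34/241 (f = 2*(250 - 267)/(-137 - 104) = 2*(-17)/(-241) = 2*(-1/241)*(-17) = 34/241 ≈ 0.14108)
1/f = 1/(34/241) = 241/34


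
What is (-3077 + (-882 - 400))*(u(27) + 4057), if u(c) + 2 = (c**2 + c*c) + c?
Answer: -24148860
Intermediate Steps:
u(c) = -2 + c + 2*c**2 (u(c) = -2 + ((c**2 + c*c) + c) = -2 + ((c**2 + c**2) + c) = -2 + (2*c**2 + c) = -2 + (c + 2*c**2) = -2 + c + 2*c**2)
(-3077 + (-882 - 400))*(u(27) + 4057) = (-3077 + (-882 - 400))*((-2 + 27 + 2*27**2) + 4057) = (-3077 - 1282)*((-2 + 27 + 2*729) + 4057) = -4359*((-2 + 27 + 1458) + 4057) = -4359*(1483 + 4057) = -4359*5540 = -24148860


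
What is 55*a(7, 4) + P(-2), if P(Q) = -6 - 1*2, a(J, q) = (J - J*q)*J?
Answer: -8093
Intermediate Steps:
a(J, q) = J*(J - J*q) (a(J, q) = (J - J*q)*J = J*(J - J*q))
P(Q) = -8 (P(Q) = -6 - 2 = -8)
55*a(7, 4) + P(-2) = 55*(7**2*(1 - 1*4)) - 8 = 55*(49*(1 - 4)) - 8 = 55*(49*(-3)) - 8 = 55*(-147) - 8 = -8085 - 8 = -8093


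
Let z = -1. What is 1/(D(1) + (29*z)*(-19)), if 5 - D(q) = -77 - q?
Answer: 1/634 ≈ 0.0015773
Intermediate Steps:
D(q) = 82 + q (D(q) = 5 - (-77 - q) = 5 + (77 + q) = 82 + q)
1/(D(1) + (29*z)*(-19)) = 1/((82 + 1) + (29*(-1))*(-19)) = 1/(83 - 29*(-19)) = 1/(83 + 551) = 1/634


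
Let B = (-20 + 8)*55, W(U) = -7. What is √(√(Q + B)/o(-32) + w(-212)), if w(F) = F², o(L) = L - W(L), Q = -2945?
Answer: √(1123600 - I*√3605)/5 ≈ 212.0 - 0.0056643*I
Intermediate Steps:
o(L) = 7 + L (o(L) = L - 1*(-7) = L + 7 = 7 + L)
B = -660 (B = -12*55 = -660)
√(√(Q + B)/o(-32) + w(-212)) = √(√(-2945 - 660)/(7 - 32) + (-212)²) = √(√(-3605)/(-25) + 44944) = √((I*√3605)*(-1/25) + 44944) = √(-I*√3605/25 + 44944) = √(44944 - I*√3605/25)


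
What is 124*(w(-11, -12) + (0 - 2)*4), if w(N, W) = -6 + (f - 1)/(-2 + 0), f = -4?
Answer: -1426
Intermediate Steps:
w(N, W) = -7/2 (w(N, W) = -6 + (-4 - 1)/(-2 + 0) = -6 - 5/(-2) = -6 - 5*(-1/2) = -6 + 5/2 = -7/2)
124*(w(-11, -12) + (0 - 2)*4) = 124*(-7/2 + (0 - 2)*4) = 124*(-7/2 - 2*4) = 124*(-7/2 - 8) = 124*(-23/2) = -1426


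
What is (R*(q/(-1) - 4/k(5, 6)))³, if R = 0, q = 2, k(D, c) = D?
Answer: 0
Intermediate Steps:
(R*(q/(-1) - 4/k(5, 6)))³ = (0*(2/(-1) - 4/5))³ = (0*(2*(-1) - 4*⅕))³ = (0*(-2 - ⅘))³ = (0*(-14/5))³ = 0³ = 0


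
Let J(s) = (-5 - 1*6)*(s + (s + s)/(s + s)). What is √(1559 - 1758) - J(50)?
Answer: 561 + I*√199 ≈ 561.0 + 14.107*I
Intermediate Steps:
J(s) = -11 - 11*s (J(s) = (-5 - 6)*(s + (2*s)/((2*s))) = -11*(s + (2*s)*(1/(2*s))) = -11*(s + 1) = -11*(1 + s) = -11 - 11*s)
√(1559 - 1758) - J(50) = √(1559 - 1758) - (-11 - 11*50) = √(-199) - (-11 - 550) = I*√199 - 1*(-561) = I*√199 + 561 = 561 + I*√199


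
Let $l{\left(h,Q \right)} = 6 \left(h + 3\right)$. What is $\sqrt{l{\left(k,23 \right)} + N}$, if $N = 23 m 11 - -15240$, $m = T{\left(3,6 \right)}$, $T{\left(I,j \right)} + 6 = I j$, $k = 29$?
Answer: $18 \sqrt{57} \approx 135.9$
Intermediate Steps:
$T{\left(I,j \right)} = -6 + I j$
$m = 12$ ($m = -6 + 3 \cdot 6 = -6 + 18 = 12$)
$l{\left(h,Q \right)} = 18 + 6 h$ ($l{\left(h,Q \right)} = 6 \left(3 + h\right) = 18 + 6 h$)
$N = 18276$ ($N = 23 \cdot 12 \cdot 11 - -15240 = 276 \cdot 11 + 15240 = 3036 + 15240 = 18276$)
$\sqrt{l{\left(k,23 \right)} + N} = \sqrt{\left(18 + 6 \cdot 29\right) + 18276} = \sqrt{\left(18 + 174\right) + 18276} = \sqrt{192 + 18276} = \sqrt{18468} = 18 \sqrt{57}$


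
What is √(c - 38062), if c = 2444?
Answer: I*√35618 ≈ 188.73*I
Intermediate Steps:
√(c - 38062) = √(2444 - 38062) = √(-35618) = I*√35618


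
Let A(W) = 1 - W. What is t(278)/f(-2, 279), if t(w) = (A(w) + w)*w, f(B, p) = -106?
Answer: -139/53 ≈ -2.6226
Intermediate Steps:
t(w) = w (t(w) = ((1 - w) + w)*w = 1*w = w)
t(278)/f(-2, 279) = 278/(-106) = 278*(-1/106) = -139/53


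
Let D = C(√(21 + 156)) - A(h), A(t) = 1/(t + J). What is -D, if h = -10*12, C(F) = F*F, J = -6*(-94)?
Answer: -78587/444 ≈ -177.00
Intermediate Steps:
J = 564
C(F) = F²
h = -120
A(t) = 1/(564 + t) (A(t) = 1/(t + 564) = 1/(564 + t))
D = 78587/444 (D = (√(21 + 156))² - 1/(564 - 120) = (√177)² - 1/444 = 177 - 1*1/444 = 177 - 1/444 = 78587/444 ≈ 177.00)
-D = -1*78587/444 = -78587/444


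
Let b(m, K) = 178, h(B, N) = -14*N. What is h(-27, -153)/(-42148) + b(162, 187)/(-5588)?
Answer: -1216990/14720189 ≈ -0.082675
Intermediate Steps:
h(-27, -153)/(-42148) + b(162, 187)/(-5588) = -14*(-153)/(-42148) + 178/(-5588) = 2142*(-1/42148) + 178*(-1/5588) = -1071/21074 - 89/2794 = -1216990/14720189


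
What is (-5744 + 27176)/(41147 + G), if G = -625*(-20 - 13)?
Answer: 5358/15443 ≈ 0.34695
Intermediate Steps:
G = 20625 (G = -625*(-33) = 20625)
(-5744 + 27176)/(41147 + G) = (-5744 + 27176)/(41147 + 20625) = 21432/61772 = 21432*(1/61772) = 5358/15443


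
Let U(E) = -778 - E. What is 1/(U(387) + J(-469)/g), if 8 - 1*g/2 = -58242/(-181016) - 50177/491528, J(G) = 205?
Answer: -24829653/28599433861 ≈ -0.00086819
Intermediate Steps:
g = 5090078865/327111884 (g = 16 - 2*(-58242/(-181016) - 50177/491528) = 16 - 2*(-58242*(-1/181016) - 50177*1/491528) = 16 - 2*(1713/5324 - 50177/491528) = 16 - 2*143711279/654223768 = 16 - 143711279/327111884 = 5090078865/327111884 ≈ 15.561)
1/(U(387) + J(-469)/g) = 1/((-778 - 1*387) + 205/(5090078865/327111884)) = 1/((-778 - 387) + 205*(327111884/5090078865)) = 1/(-1165 + 327111884/24829653) = 1/(-28599433861/24829653) = -24829653/28599433861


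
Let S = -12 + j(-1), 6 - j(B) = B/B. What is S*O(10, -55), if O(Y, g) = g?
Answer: 385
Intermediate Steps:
j(B) = 5 (j(B) = 6 - B/B = 6 - 1*1 = 6 - 1 = 5)
S = -7 (S = -12 + 5 = -7)
S*O(10, -55) = -7*(-55) = 385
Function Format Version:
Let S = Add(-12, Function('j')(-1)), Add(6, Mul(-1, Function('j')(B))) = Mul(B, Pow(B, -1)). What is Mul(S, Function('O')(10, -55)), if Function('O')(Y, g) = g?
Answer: 385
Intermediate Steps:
Function('j')(B) = 5 (Function('j')(B) = Add(6, Mul(-1, Mul(B, Pow(B, -1)))) = Add(6, Mul(-1, 1)) = Add(6, -1) = 5)
S = -7 (S = Add(-12, 5) = -7)
Mul(S, Function('O')(10, -55)) = Mul(-7, -55) = 385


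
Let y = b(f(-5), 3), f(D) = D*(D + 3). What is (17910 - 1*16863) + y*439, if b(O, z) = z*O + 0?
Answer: 14217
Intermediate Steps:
f(D) = D*(3 + D)
b(O, z) = O*z (b(O, z) = O*z + 0 = O*z)
y = 30 (y = -5*(3 - 5)*3 = -5*(-2)*3 = 10*3 = 30)
(17910 - 1*16863) + y*439 = (17910 - 1*16863) + 30*439 = (17910 - 16863) + 13170 = 1047 + 13170 = 14217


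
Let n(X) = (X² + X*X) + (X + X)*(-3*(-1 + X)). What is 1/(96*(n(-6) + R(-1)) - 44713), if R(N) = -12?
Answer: -1/63145 ≈ -1.5837e-5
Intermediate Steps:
n(X) = 2*X² + 2*X*(3 - 3*X) (n(X) = (X² + X²) + (2*X)*(3 - 3*X) = 2*X² + 2*X*(3 - 3*X))
1/(96*(n(-6) + R(-1)) - 44713) = 1/(96*(2*(-6)*(3 - 2*(-6)) - 12) - 44713) = 1/(96*(2*(-6)*(3 + 12) - 12) - 44713) = 1/(96*(2*(-6)*15 - 12) - 44713) = 1/(96*(-180 - 12) - 44713) = 1/(96*(-192) - 44713) = 1/(-18432 - 44713) = 1/(-63145) = -1/63145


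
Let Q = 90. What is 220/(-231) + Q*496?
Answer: 937420/21 ≈ 44639.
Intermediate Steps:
220/(-231) + Q*496 = 220/(-231) + 90*496 = 220*(-1/231) + 44640 = -20/21 + 44640 = 937420/21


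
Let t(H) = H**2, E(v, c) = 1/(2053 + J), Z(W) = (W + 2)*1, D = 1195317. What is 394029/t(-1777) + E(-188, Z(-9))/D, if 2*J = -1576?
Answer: 595801799331874/4774726251192645 ≈ 0.12478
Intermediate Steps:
J = -788 (J = (1/2)*(-1576) = -788)
Z(W) = 2 + W (Z(W) = (2 + W)*1 = 2 + W)
E(v, c) = 1/1265 (E(v, c) = 1/(2053 - 788) = 1/1265)
394029/t(-1777) + E(-188, Z(-9))/D = 394029/((-1777)**2) + (1/1265)/1195317 = 394029/3157729 + (1/1265)*(1/1195317) = 394029*(1/3157729) + 1/1512076005 = 394029/3157729 + 1/1512076005 = 595801799331874/4774726251192645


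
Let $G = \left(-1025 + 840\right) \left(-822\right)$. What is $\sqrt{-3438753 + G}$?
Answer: $3 i \sqrt{365187} \approx 1812.9 i$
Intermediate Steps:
$G = 152070$ ($G = \left(-185\right) \left(-822\right) = 152070$)
$\sqrt{-3438753 + G} = \sqrt{-3438753 + 152070} = \sqrt{-3286683} = 3 i \sqrt{365187}$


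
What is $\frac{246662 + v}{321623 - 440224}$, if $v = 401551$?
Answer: $- \frac{648213}{118601} \approx -5.4655$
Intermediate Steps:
$\frac{246662 + v}{321623 - 440224} = \frac{246662 + 401551}{321623 - 440224} = \frac{648213}{-118601} = 648213 \left(- \frac{1}{118601}\right) = - \frac{648213}{118601}$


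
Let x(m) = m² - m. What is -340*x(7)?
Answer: -14280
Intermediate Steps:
-340*x(7) = -2380*(-1 + 7) = -2380*6 = -340*42 = -14280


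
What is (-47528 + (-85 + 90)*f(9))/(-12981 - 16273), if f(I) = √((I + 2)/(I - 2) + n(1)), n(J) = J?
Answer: 23764/14627 - 15*√14/204778 ≈ 1.6244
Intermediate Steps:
f(I) = √(1 + (2 + I)/(-2 + I)) (f(I) = √((I + 2)/(I - 2) + 1) = √((2 + I)/(-2 + I) + 1) = √(1 + (2 + I)/(-2 + I)))
(-47528 + (-85 + 90)*f(9))/(-12981 - 16273) = (-47528 + (-85 + 90)*(√2*√(9/(-2 + 9))))/(-12981 - 16273) = (-47528 + 5*(√2*√(9/7)))/(-29254) = (-47528 + 5*(√2*√(9*(⅐))))*(-1/29254) = (-47528 + 5*(√2*√(9/7)))*(-1/29254) = (-47528 + 5*(√2*(3*√7/7)))*(-1/29254) = (-47528 + 5*(3*√14/7))*(-1/29254) = (-47528 + 15*√14/7)*(-1/29254) = 23764/14627 - 15*√14/204778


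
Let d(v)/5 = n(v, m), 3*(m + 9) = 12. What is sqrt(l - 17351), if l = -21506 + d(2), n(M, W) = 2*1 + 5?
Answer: I*sqrt(38822) ≈ 197.03*I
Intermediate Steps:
m = -5 (m = -9 + (1/3)*12 = -9 + 4 = -5)
n(M, W) = 7 (n(M, W) = 2 + 5 = 7)
d(v) = 35 (d(v) = 5*7 = 35)
l = -21471 (l = -21506 + 35 = -21471)
sqrt(l - 17351) = sqrt(-21471 - 17351) = sqrt(-38822) = I*sqrt(38822)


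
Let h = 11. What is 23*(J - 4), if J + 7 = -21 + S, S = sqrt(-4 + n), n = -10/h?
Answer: -736 + 69*I*sqrt(66)/11 ≈ -736.0 + 50.96*I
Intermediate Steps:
n = -10/11 ≈ -0.90909
S = 3*I*sqrt(66)/11 (S = sqrt(-4 - 10/11) = sqrt(-54/11) = 3*I*sqrt(66)/11 ≈ 2.2156*I)
J = -28 + 3*I*sqrt(66)/11 (J = -7 + (-21 + 3*I*sqrt(66)/11) = -28 + 3*I*sqrt(66)/11 ≈ -28.0 + 2.2156*I)
23*(J - 4) = 23*((-28 + 3*I*sqrt(66)/11) - 4) = 23*(-32 + 3*I*sqrt(66)/11) = -736 + 69*I*sqrt(66)/11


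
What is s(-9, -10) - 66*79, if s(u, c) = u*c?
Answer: -5124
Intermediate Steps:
s(u, c) = c*u
s(-9, -10) - 66*79 = -10*(-9) - 66*79 = 90 - 5214 = -5124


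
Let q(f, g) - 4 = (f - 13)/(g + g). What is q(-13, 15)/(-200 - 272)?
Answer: -47/7080 ≈ -0.0066384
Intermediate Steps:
q(f, g) = 4 + (-13 + f)/(2*g) (q(f, g) = 4 + (f - 13)/(g + g) = 4 + (-13 + f)/((2*g)) = 4 + (-13 + f)*(1/(2*g)) = 4 + (-13 + f)/(2*g))
q(-13, 15)/(-200 - 272) = ((½)*(-13 - 13 + 8*15)/15)/(-200 - 272) = ((½)*(1/15)*(-13 - 13 + 120))/(-472) = ((½)*(1/15)*94)*(-1/472) = (47/15)*(-1/472) = -47/7080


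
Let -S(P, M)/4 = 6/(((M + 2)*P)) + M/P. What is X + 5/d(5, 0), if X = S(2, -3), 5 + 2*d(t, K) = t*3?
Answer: 19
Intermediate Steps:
d(t, K) = -5/2 + 3*t/2 (d(t, K) = -5/2 + (t*3)/2 = -5/2 + (3*t)/2 = -5/2 + 3*t/2)
S(P, M) = -24/(P*(2 + M)) - 4*M/P (S(P, M) = -4*(6/(((M + 2)*P)) + M/P) = -4*(6/(((2 + M)*P)) + M/P) = -4*(6/((P*(2 + M))) + M/P) = -4*(6*(1/(P*(2 + M))) + M/P) = -4*(6/(P*(2 + M)) + M/P) = -4*(M/P + 6/(P*(2 + M))) = -24/(P*(2 + M)) - 4*M/P)
X = 18 (X = 4*(-6 - 1*(-3)**2 - 2*(-3))/(2*(2 - 3)) = 4*(1/2)*(-6 - 1*9 + 6)/(-1) = 4*(1/2)*(-1)*(-6 - 9 + 6) = 4*(1/2)*(-1)*(-9) = 18)
X + 5/d(5, 0) = 18 + 5/(-5/2 + (3/2)*5) = 18 + 5/(-5/2 + 15/2) = 18 + 5/5 = 18 + 5*(1/5) = 18 + 1 = 19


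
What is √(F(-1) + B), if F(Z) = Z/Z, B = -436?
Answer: I*√435 ≈ 20.857*I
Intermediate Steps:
F(Z) = 1
√(F(-1) + B) = √(1 - 436) = √(-435) = I*√435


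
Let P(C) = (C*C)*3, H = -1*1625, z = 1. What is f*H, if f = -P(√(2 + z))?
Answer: 14625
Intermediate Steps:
H = -1625
P(C) = 3*C² (P(C) = C²*3 = 3*C²)
f = -9 (f = -3*(√(2 + 1))² = -3*(√3)² = -3*3 = -1*9 = -9)
f*H = -9*(-1625) = 14625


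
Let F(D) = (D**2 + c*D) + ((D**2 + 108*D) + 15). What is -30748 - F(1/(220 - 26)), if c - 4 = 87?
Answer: -289458719/9409 ≈ -30764.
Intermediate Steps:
c = 91 (c = 4 + 87 = 91)
F(D) = 15 + 2*D**2 + 199*D (F(D) = (D**2 + 91*D) + ((D**2 + 108*D) + 15) = (D**2 + 91*D) + (15 + D**2 + 108*D) = 15 + 2*D**2 + 199*D)
-30748 - F(1/(220 - 26)) = -30748 - (15 + 2*(1/(220 - 26))**2 + 199/(220 - 26)) = -30748 - (15 + 2*(1/194)**2 + 199/194) = -30748 - (15 + 2*(1/194)**2 + 199*(1/194)) = -30748 - (15 + 2*(1/37636) + 199/194) = -30748 - (15 + 1/18818 + 199/194) = -30748 - 1*150787/9409 = -30748 - 150787/9409 = -289458719/9409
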